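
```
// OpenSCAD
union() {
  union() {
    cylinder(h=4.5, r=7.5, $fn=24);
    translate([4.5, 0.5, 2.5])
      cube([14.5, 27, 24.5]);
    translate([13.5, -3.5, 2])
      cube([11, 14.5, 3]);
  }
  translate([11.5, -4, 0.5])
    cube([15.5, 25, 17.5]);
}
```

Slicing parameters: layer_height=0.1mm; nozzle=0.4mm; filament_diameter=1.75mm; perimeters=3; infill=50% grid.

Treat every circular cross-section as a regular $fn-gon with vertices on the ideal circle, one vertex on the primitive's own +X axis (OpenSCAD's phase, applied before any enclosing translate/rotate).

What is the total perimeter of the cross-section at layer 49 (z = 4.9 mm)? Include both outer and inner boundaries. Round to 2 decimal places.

At z = 4.9 mm: the cylinder is absent (z outside [0, 4.5]); the 14.5×27 cube at (4.5, 0.5) contributes its full rectangle (perimeter 83.00 mm); the cube at (13.5, -3.5) is present — its section is the full 11×14.5 rectangle (perimeter 51.00 mm); Combining (union): the regions partially overlap (shared area 57.75 mm²), so the edge portions inside another operand are dropped and the merged outline is re-measured after clipping — boundary = 102.00 mm; the 15.5×25 cube at (11.5, -4) contributes its full rectangle (perimeter 81.00 mm); Merging all regions: the regions partially overlap (shared area 255.50 mm²), so the edge portions inside another operand are dropped and the merged outline is re-measured after clipping — boundary = 108.00 mm. Overall, the cross-section is a single solid region. Total boundary length (outer) = 108.00 mm.

108.00 mm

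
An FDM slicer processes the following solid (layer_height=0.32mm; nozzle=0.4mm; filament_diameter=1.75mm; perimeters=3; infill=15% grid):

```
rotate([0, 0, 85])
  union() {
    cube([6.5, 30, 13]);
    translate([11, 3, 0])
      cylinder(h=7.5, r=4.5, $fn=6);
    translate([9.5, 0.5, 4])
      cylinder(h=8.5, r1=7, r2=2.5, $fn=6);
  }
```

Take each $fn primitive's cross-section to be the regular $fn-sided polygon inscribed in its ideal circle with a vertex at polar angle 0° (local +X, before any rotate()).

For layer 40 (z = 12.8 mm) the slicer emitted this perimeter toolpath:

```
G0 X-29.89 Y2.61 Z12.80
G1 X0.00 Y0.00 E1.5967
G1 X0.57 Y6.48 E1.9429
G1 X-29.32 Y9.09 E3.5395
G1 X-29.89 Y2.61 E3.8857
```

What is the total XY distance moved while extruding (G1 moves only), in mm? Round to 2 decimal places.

73.02 mm

Sum the Euclidean lengths of each G1 segment: total = 73.02 mm.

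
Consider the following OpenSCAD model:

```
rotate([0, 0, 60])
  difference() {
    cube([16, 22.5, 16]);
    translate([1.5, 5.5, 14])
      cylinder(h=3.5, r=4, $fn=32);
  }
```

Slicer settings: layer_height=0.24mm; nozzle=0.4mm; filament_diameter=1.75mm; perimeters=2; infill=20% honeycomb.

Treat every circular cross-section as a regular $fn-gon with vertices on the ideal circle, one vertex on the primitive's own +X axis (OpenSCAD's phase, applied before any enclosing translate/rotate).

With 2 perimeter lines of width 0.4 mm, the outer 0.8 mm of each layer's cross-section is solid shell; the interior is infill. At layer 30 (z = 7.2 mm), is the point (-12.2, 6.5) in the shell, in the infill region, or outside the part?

At z = 7.2 mm: the cube (footprint 16×22.5) is included at this height; the cylinder at (1.5, 5.5) is not intersected at this z (z outside [14, 17.5]); Subtracting the remaining from the first: none of the subtracted shapes is present at this height, so the 16×22.5 cube is unchanged — 1 connected region; (whole slice rotated 60° about Z — lengths, areas and connectivity unchanged). Overall, the cross-section is a single solid region. Undo the 60° rotation: the query point maps to (-0.471, 13.816) in the un-rotated model frame. The nearest boundary edge runs (0.00, 22.50)→(0.00, 0.00); distance from the point to it = 0.47 mm. The point is not inside any of the regions above, so it lies outside the cross-section (0.47 mm from the nearest boundary).

outside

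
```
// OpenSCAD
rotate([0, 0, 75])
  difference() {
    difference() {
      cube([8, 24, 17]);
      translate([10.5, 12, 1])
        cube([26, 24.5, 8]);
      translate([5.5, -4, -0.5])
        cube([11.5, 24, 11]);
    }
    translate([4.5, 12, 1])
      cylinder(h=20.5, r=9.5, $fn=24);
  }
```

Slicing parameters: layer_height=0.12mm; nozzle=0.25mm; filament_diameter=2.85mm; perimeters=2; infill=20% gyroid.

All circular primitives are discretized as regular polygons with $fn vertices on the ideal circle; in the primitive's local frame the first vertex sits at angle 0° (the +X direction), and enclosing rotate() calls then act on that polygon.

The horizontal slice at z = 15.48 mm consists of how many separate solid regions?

2

At z = 15.48 mm: the cube (footprint 8×24) is included at this height; the cube at (10.5, 12) is absent (z outside [1, 9]); the cube at (5.5, -4) is absent (z outside [-0.5, 10.5]); After the difference (first − rest): none of the subtracted shapes is present at this height, so the 8×24 cube is unchanged — 1 connected region; the r=9.5 cylinder at (4.5, 12) gives a regular 24-gon of circumradius 9.5 (constant along its height); Taking the first minus the rest: starting from that combined region, the r=9.5 cylinder at (4.5, 12) partially overlaps it — only the 146.24 mm² overlap (of its 280.30 mm²) is removed, clipping the outline — 2 connected regions; (whole slice rotated 75° about Z — lengths, areas and connectivity unchanged). The result has 2 disconnected regions.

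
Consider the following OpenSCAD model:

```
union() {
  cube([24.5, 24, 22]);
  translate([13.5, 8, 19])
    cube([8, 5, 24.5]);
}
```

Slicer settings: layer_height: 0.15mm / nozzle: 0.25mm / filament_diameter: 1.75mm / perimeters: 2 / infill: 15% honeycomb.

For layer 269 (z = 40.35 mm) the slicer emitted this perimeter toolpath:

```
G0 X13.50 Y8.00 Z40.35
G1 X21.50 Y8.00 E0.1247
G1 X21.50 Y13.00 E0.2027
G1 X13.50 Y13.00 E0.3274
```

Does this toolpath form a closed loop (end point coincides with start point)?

no

Start point (G0): (13.50, 8.00). End point (last G1): the path does not return to the start — open.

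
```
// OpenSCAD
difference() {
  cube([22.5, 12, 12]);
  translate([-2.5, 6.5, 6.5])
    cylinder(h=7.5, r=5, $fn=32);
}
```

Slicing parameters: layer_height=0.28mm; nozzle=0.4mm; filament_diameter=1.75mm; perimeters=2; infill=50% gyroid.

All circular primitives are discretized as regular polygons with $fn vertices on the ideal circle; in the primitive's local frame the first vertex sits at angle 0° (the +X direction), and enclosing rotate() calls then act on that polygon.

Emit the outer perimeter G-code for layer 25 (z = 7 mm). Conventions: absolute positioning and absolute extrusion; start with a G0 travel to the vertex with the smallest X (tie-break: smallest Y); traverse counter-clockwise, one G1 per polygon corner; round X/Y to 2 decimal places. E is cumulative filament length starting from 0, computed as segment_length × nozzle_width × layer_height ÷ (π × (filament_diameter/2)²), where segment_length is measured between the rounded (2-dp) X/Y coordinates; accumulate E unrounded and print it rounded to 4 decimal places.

At z = 7 mm: the 22.5×12 cube contributes its full rectangle; the r=5 cylinder at (-2.5, 6.5) gives a regular 32-gon of circumradius 5 (constant along its height); Subtracting the remaining from the first: starting from the 22.5×12 cube, the r=5 cylinder at (-2.5, 6.5) partially overlaps it — only the 15.19 mm² overlap (of its 78.04 mm²) is removed, clipping the outline — 1 connected region. The outline is a single polygon with 17 vertices. Extrusion per mm of travel: 0.4 × 0.28 / (π × 0.875²) = 0.046564. Accumulating E over each segment gives final E = 3.2977.

G0 X0.00 Y0.00 Z7.00
G1 X22.50 Y0.00 E1.0477
G1 X22.50 Y12.00 E1.6065
G1 X0.00 Y12.00 E2.6542
G1 X0.00 Y10.81 E2.7096
G1 X0.28 Y10.66 E2.7244
G1 X1.04 Y10.04 E2.7700
G1 X1.66 Y9.28 E2.8157
G1 X2.12 Y8.41 E2.8615
G1 X2.40 Y7.48 E2.9068
G1 X2.50 Y6.50 E2.9526
G1 X2.40 Y5.52 E2.9985
G1 X2.12 Y4.59 E3.0437
G1 X1.66 Y3.72 E3.0895
G1 X1.04 Y2.96 E3.1352
G1 X0.28 Y2.34 E3.1809
G1 X0.00 Y2.19 E3.1957
G1 X0.00 Y0.00 E3.2977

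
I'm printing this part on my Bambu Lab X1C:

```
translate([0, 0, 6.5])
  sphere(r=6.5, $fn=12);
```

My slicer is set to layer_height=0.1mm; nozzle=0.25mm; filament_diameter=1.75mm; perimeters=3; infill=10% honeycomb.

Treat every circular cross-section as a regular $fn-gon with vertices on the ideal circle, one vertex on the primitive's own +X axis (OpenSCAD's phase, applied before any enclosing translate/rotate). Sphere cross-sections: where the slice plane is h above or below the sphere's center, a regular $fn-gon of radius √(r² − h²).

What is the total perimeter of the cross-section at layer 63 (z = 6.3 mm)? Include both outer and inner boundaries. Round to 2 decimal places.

At z = 6.3 mm: the r=6.5 sphere contributes a regular 12-gon of circumradius √(6.5²−0.2²) = 6.497 (perimeter = 2·12·6.497·sin(180°/12) = 40.36 mm). Overall, the cross-section is a single solid region. Total boundary length (outer) = 40.36 mm.

40.36 mm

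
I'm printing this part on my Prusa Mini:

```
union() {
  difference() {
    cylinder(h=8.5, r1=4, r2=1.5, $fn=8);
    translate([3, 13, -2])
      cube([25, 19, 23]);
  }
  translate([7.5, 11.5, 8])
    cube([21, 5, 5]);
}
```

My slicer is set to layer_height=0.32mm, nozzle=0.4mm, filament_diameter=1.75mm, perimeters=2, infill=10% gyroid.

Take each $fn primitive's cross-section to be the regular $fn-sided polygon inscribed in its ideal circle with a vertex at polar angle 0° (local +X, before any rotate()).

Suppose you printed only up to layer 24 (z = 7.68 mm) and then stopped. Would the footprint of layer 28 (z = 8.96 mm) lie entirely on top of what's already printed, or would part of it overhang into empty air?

part overhangs

Compare the two slices. At z = 7.68: the cone: at t=0.904 of its height the radius interpolates to r₁+(r₂−r₁)t = 1.741, giving a regular 8-gon of that circumradius (area = (8/2)·1.741²·sin(360°/8) = 8.57 mm²); the 25×19 cube at (3, 13) contributes its full rectangle (area 475.00 mm²); Subtracting the remaining from the first: starting from the cone (8.57 mm²), the 25×19 cube at (3, 13) misses the remaining region (no effect) — area = 8.57 mm²; the cube at (7.5, 11.5) is not intersected at this z (z outside [8, 13]); Merging all regions: only the result so far is present, so the union is just that shape — area = 8.57 mm². At z = 8.96: the cone is not intersected at this z (z outside [0, 8.5]); the cube at (3, 13) is present — its section is the full 25×19 rectangle (area 475.00 mm²); After the difference (first − rest): the first operand is absent here, so nothing remains; the 21×5 cube at (7.5, 11.5) contributes its full rectangle (area 105.00 mm²); Merging all regions: only the 21×5 cube at (7.5, 11.5) is present, so the union is just that shape — area = 105.00 mm². Checking containment: at z = 8.96 the cross-section extends beyond the z = 7.68 cross-section by about 105.00 mm².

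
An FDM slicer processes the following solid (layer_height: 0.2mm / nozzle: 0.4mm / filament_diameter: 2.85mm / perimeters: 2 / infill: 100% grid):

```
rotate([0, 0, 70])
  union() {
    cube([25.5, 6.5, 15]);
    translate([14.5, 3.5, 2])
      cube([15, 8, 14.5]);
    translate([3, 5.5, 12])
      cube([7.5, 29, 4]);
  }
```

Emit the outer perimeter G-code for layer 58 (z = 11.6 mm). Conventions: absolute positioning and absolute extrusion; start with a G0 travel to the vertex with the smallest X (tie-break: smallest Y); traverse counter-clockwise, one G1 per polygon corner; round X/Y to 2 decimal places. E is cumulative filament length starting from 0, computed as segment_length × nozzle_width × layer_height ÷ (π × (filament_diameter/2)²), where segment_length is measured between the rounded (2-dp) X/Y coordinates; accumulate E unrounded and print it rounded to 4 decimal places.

At z = 11.6 mm: the 25.5×6.5 cube contributes its full rectangle; the cube at (14.5, 3.5) (footprint 15×8) is included at this height; the cube at (3, 5.5) does not reach this height (z outside [12, 16]); Merging all regions: the regions partially overlap (shared area 33.00 mm²), so overlapping operands fuse into one piece — 1 connected region; (rotated 70° about Z; rotation is an isometry so areas/perimeters/island counts are preserved). The outline is a single polygon with 8 vertices. Extrusion per mm of travel: 0.4 × 0.2 / (π × 1.425²) = 0.012540. Accumulating E over each segment gives final E = 1.0283.

G0 X-6.11 Y2.22 Z11.60
G1 X0.00 Y0.00 E0.0815
G1 X8.72 Y23.96 E0.4013
G1 X5.43 Y25.16 E0.4452
G1 X6.80 Y28.92 E0.4954
G1 X-0.72 Y31.65 E0.5957
G1 X-5.85 Y17.56 E0.7837
G1 X-1.15 Y15.85 E0.8465
G1 X-6.11 Y2.22 E1.0283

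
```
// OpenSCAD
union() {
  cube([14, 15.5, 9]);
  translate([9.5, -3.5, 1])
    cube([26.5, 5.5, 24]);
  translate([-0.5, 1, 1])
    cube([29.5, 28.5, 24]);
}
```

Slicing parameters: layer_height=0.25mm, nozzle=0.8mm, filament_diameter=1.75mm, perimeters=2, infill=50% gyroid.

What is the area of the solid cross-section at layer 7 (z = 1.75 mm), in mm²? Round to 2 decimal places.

976.50 mm²

At z = 1.75 mm: the cube (footprint 14×15.5) is included at this height (area 217.00 mm²); the 26.5×5.5 cube at (9.5, -3.5) contributes its full rectangle (area 145.75 mm²); the cube at (-0.5, 1) is present — its section is the full 29.5×28.5 rectangle (area 840.75 mm²); Taking the union: the regions partially overlap — summed areas 1203.50 mm² minus the doubly-counted overlap 227.00 mm² gives 976.50 mm² — area = 976.50 mm². Overall, the cross-section is a single solid region. Net area = 976.50 mm².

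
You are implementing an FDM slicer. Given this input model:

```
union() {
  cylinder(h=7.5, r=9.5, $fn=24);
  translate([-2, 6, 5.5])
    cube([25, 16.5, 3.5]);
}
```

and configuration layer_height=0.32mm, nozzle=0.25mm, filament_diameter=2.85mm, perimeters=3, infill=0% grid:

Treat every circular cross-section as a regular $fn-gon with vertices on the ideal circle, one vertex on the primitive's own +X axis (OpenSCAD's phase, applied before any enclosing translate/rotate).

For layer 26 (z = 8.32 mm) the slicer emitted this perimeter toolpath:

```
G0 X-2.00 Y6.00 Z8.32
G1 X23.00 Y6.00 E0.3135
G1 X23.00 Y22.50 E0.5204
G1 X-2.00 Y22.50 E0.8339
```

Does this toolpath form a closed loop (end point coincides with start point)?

Start point (G0): (-2.00, 6.00). End point (last G1): the path does not return to the start — open.

no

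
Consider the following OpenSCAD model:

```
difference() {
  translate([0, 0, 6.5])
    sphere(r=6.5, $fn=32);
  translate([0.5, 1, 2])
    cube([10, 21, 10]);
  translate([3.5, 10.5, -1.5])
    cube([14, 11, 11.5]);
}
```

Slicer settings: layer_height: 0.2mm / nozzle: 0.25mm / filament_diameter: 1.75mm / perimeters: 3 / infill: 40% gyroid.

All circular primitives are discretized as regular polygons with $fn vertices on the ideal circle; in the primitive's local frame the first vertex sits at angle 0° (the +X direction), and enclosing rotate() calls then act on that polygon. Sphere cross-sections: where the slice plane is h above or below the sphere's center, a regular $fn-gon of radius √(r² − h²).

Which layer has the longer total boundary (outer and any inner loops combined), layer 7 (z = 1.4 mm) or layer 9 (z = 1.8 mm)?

layer 9 (z = 1.8 mm)

Layer 7 (z = 1.4): the r=6.5 sphere slices to a regular 32-gon of circumradius 4.030 (√(r²−h²) with h=5.1 from center) (perimeter = 2·32·4.030·sin(180°/32) = 25.28 mm); the cube at (0.5, 1) does not reach this height (z outside [2, 12]); the cube at (3.5, 10.5) is present — its section is the full 14×11 rectangle (perimeter 50.00 mm); Taking the first minus the rest: starting from the r=6.5 sphere, the 14×11 cube at (3.5, 10.5) misses the remaining region (no effect) — boundary = 25.28 mm. So its perimeter = 25.28 mm. Layer 9 (z = 1.8): the r=6.5 sphere slices to a regular 32-gon of circumradius 4.490 (√(r²−h²) with h=4.7 from center) (perimeter = 2·32·4.490·sin(180°/32) = 28.17 mm); the cube at (0.5, 1) is absent (z outside [2, 12]); the cube at (3.5, 10.5) is present — its section is the full 14×11 rectangle (perimeter 50.00 mm); After the difference (first − rest): starting from the r=6.5 sphere, the 14×11 cube at (3.5, 10.5) misses the remaining region (no effect) — boundary = 28.17 mm. So its perimeter = 28.17 mm. Layer 9 is larger (28.17 vs 25.28 mm).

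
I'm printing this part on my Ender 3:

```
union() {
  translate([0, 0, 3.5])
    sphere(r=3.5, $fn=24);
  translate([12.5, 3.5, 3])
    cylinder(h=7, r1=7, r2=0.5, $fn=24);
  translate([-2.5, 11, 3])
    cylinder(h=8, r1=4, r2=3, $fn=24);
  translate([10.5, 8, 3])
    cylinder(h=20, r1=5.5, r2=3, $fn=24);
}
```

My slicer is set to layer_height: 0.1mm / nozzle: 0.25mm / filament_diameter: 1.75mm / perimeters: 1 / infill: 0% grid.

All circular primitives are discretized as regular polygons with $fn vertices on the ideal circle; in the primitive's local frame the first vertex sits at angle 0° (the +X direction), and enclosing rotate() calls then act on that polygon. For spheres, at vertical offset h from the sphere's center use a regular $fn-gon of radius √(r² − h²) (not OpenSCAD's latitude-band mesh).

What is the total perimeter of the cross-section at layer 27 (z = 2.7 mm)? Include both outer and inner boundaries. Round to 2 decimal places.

21.35 mm

At z = 2.7 mm: the r=3.5 sphere slices to a regular 24-gon of circumradius 3.407 (√(r²−h²) with h=0.8 from center) (perimeter = 2·24·3.407·sin(180°/24) = 21.35 mm); the cone at (12.5, 3.5) does not reach this height (z outside [3, 10]); the cone at (-2.5, 11) is absent (z outside [3, 11]); the cone at (10.5, 8) is absent (z outside [3, 23]); Merging all regions: only the r=3.5 sphere is present, so the union is just that shape — boundary = 21.35 mm. Overall, the cross-section is a single solid region. Total boundary length (outer) = 21.35 mm.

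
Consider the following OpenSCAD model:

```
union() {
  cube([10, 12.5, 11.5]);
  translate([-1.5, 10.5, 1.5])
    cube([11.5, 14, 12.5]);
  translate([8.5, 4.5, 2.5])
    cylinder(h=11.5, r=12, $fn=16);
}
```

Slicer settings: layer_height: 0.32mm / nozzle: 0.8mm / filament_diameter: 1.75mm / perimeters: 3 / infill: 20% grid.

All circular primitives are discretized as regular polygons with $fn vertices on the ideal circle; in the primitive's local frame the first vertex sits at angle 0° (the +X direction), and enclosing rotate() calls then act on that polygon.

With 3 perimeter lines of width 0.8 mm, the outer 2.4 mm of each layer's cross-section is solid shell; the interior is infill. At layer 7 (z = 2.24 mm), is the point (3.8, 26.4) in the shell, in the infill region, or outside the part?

At z = 2.24 mm: the 10×12.5 cube contributes its full rectangle; the cube at (-1.5, 10.5) (footprint 11.5×14) is included at this height; the cylinder at (8.5, 4.5) is absent (z outside [2.5, 14]); Taking the union: the regions partially overlap (shared area 20.00 mm²), so overlapping operands fuse into one piece — 1 connected region. Overall, the cross-section is a single solid region. The nearest boundary edge runs (-1.50, 24.50)→(10.00, 24.50); distance from the point to it = 1.90 mm. The point is not inside any of the regions above, so it lies outside the cross-section (1.90 mm from the nearest boundary).

outside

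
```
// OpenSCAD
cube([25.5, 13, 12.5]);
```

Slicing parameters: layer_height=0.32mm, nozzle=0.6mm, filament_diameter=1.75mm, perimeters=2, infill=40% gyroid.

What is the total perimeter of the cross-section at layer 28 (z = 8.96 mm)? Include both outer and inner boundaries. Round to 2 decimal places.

77.00 mm

At z = 8.96 mm: the 25.5×13 cube contributes its full rectangle (perimeter 77.00 mm). Overall, the cross-section is a single solid region. Total boundary length (outer) = 77.00 mm.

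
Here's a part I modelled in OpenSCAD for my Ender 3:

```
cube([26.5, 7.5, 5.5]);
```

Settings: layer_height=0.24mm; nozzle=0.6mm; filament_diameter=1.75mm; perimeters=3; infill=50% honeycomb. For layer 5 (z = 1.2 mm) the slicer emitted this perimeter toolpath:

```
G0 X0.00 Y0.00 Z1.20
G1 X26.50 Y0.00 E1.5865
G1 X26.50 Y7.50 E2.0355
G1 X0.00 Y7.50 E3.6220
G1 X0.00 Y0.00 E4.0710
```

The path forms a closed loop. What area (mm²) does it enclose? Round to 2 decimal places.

Apply the shoelace formula to the sequence of (X, Y) vertices; enclosed area = 198.75 mm².

198.75 mm²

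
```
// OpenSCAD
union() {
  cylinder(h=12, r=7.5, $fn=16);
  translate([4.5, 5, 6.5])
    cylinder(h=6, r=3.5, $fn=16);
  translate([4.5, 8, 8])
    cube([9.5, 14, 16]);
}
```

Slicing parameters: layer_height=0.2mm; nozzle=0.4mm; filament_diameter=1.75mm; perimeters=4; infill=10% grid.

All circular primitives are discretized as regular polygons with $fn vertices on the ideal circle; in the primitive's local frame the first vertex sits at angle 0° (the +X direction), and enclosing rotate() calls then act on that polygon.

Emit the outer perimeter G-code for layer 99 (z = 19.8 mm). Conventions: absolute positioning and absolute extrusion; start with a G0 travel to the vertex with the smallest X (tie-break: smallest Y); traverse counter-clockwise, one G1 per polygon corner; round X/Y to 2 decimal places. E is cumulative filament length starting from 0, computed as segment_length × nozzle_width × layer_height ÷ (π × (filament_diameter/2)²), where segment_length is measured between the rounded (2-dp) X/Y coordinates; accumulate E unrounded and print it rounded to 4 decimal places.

G0 X4.50 Y8.00 Z19.80
G1 X14.00 Y8.00 E0.3160
G1 X14.00 Y22.00 E0.7816
G1 X4.50 Y22.00 E1.0976
G1 X4.50 Y8.00 E1.5632

At z = 19.8 mm: the cylinder is not intersected at this z (z outside [0, 12]); the cylinder at (4.5, 5) is absent (z outside [6.5, 12.5]); the cube at (4.5, 8) is present — its section is the full 9.5×14 rectangle; Combining (union): only the 9.5×14 cube at (4.5, 8) is present, so the union is just that shape — 1 connected region. The outline is a single polygon with 4 vertices. Extrusion per mm of travel: 0.4 × 0.2 / (π × 0.875²) = 0.033260. Accumulating E over each segment gives final E = 1.5632.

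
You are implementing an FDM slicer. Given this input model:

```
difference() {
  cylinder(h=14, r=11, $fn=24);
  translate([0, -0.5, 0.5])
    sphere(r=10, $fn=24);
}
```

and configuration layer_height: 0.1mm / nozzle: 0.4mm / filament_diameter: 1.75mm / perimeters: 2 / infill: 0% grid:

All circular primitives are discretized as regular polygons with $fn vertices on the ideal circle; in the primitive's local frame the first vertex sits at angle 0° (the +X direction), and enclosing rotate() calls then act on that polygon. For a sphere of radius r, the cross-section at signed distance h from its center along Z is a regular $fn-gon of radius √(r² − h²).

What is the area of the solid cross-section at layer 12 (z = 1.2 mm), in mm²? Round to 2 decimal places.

66.74 mm²

At z = 1.2 mm: the cylinder: section is a regular 24-gon, circumradius r=11 (area = (24/2)·11.000²·sin(360°/24) = 375.81 mm²); the r=10 sphere at (0, -0.5) contributes a regular 24-gon of circumradius √(10²−0.7²) = 9.975 (area = (24/2)·9.975²·sin(360°/24) = 309.06 mm²); Taking the first minus the rest: starting from the r=11 cylinder (375.81 mm²), the r=10 sphere at (0, -0.5) lies wholly inside it (removes its full 309.06 mm² and its 62.50 mm outline becomes a hole wall) — area = 66.74 mm². Overall, the cross-section is one region with 1 hole. Net area = 66.74 mm².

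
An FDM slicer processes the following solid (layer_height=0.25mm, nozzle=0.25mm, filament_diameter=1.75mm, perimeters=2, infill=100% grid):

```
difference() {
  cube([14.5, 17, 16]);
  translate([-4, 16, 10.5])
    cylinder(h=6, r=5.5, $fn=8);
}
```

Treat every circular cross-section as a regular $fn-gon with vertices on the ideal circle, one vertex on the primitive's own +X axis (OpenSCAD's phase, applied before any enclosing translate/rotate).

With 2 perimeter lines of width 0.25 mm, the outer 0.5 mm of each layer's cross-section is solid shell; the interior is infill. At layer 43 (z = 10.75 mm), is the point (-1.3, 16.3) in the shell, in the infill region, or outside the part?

outside

At z = 10.75 mm: the 14.5×17 cube contributes its full rectangle; the r=5.5 cylinder at (-4, 16) contributes a regular 8-gon of circumradius 5.5; Subtracting the remaining from the first: starting from the 14.5×17 cube, the r=5.5 cylinder at (-4, 16) partially overlaps it — only the 4.01 mm² overlap (of its 85.56 mm²) is removed, clipping the outline — 1 connected region. Overall, the cross-section is a single solid region. The nearest boundary edge runs (1.50, 16.00)→(1.09, 17.00); distance from the point to it = 2.49 mm. The point is not inside any of the regions above, so it lies outside the cross-section (2.49 mm from the nearest boundary).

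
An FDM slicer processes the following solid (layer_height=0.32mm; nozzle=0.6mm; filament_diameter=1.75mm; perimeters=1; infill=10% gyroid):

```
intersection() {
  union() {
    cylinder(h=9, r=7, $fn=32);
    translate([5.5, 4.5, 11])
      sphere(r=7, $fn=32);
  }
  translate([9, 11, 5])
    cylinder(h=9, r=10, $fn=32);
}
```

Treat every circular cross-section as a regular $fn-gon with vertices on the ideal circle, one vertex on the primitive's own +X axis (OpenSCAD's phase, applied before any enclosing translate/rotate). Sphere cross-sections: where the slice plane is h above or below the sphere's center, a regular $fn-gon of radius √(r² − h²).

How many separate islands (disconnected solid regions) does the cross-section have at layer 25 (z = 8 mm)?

1

At z = 8 mm: the r=7 cylinder contributes a regular 32-gon of circumradius 7; the sphere at (5.5, 4.5): section is a regular 32-gon, circumradius = √(r²−h²) = √(7²−3²) = 6.325; Taking the union: the regions partially overlap (shared area 48.76 mm²), so overlapping operands fuse into one piece — 1 connected region; the r=10 cylinder at (9, 11) contributes a regular 32-gon of circumradius 10; After intersecting: the r=10 cylinder at (9, 11) partially overlaps that combined region; clipping to the common part keeps 86.05 mm² — 1 connected region. Overall, the cross-section is a single solid region. Island count = 1.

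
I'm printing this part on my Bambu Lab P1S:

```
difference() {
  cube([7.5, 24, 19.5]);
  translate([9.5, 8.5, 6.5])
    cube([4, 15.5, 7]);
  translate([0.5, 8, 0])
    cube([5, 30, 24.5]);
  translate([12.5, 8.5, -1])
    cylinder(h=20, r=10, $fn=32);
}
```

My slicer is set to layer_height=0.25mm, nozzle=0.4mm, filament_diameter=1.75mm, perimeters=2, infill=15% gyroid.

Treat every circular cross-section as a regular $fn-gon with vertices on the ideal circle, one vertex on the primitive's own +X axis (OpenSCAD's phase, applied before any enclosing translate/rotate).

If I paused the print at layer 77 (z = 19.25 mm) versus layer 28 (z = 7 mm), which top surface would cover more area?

Layer 77 (z = 19.25): the cube (footprint 7.5×24) is included at this height (area 180.00 mm²); the cube at (9.5, 8.5) is absent (z outside [6.5, 13.5]); the cube at (0.5, 8) (footprint 5×30) is included at this height (area 150.00 mm²); the cylinder at (12.5, 8.5) is absent (z outside [-1, 19]); Taking the first minus the rest: starting from the 7.5×24 cube (180.00 mm²), the 5×30 cube at (0.5, 8) partially overlaps it — only the 80.00 mm² overlap (of its 150.00 mm²) is removed, clipping the outline — area = 100.00 mm². So its area = 100.00 mm². Layer 28 (z = 7): the cube (footprint 7.5×24) is included at this height (area 180.00 mm²); the cube at (9.5, 8.5) (footprint 4×15.5) is included at this height (area 62.00 mm²); the 5×30 cube at (0.5, 8) contributes its full rectangle (area 150.00 mm²); the r=10 cylinder at (12.5, 8.5) contributes a regular 32-gon of circumradius 10 (area = (32/2)·10.000²·sin(360°/32) = 312.14 mm²); Subtracting the remaining from the first: starting from the 7.5×24 cube (180.00 mm²), the 4×15.5 cube at (9.5, 8.5) misses the remaining region (no effect); the 5×30 cube at (0.5, 8) partially overlaps it — only the 80.00 mm² overlap (of its 150.00 mm²) is removed, clipping the outline; the r=10 cylinder at (12.5, 8.5) partially overlaps it — only the 44.74 mm² overlap (of its 312.14 mm²) is removed, clipping the outline — area = 55.26 mm². So its area = 55.26 mm². Layer 77 is larger (100.00 vs 55.26 mm²).

layer 77 (z = 19.25 mm)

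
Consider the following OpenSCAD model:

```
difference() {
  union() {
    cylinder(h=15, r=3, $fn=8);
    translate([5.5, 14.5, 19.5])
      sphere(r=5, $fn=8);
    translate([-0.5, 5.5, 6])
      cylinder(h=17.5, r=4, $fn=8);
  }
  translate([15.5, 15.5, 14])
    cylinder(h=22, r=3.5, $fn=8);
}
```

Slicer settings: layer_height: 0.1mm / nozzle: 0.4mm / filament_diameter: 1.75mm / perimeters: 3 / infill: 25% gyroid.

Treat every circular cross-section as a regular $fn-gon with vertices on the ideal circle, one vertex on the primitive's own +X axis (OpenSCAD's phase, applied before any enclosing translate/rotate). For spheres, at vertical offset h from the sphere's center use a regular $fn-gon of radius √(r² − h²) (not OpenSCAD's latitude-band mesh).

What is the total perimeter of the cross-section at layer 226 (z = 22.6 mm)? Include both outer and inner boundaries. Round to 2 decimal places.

At z = 22.6 mm: the cylinder is not intersected at this z (z outside [0, 15]); the r=5 sphere at (5.5, 14.5) slices to a regular 8-gon of circumradius 3.923 (√(r²−h²) with h=3.1 from center) (perimeter = 2·8·3.923·sin(180°/8) = 24.02 mm); the r=4 cylinder at (-0.5, 5.5) gives a regular 8-gon of circumradius 4 (constant along its height) (perimeter = 2·8·4.000·sin(180°/8) = 24.49 mm); Combining (union): the 2 present regions are separate (no shared area or edge), so areas and boundary lengths simply add and each stays a separate island — boundary = 48.51 mm; the r=3.5 cylinder at (15.5, 15.5) contributes a regular 8-gon of circumradius 3.5 (perimeter = 2·8·3.500·sin(180°/8) = 21.43 mm); Subtracting the remaining from the first: starting from the result so far, the r=3.5 cylinder at (15.5, 15.5) misses the remaining region (no effect) — boundary = 48.51 mm. Overall, the cross-section has 2 separate islands. Total boundary length (outer) = 48.51 mm.

48.51 mm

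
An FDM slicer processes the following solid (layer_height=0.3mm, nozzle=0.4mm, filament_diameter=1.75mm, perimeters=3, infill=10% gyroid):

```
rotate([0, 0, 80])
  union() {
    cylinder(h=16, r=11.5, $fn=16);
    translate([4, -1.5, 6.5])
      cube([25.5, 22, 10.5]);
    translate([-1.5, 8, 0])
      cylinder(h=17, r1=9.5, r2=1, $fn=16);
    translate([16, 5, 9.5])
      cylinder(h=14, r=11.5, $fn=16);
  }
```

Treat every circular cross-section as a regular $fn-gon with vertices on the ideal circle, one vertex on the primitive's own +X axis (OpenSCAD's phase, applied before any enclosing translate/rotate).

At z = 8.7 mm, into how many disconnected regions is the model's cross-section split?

At z = 8.7 mm: the cylinder: section is a regular 16-gon, circumradius r=11.5; the cube at (4, -1.5) is present — its section is the full 25.5×22 rectangle; the cone at (-1.5, 8) (r1=9.5→r2=1) has section circumradius 5.150 here — a regular 16-gon; the cylinder at (16, 5) is absent (z outside [9.5, 23.5]); Merging all regions: the regions partially overlap (shared area 136.42 mm²), so overlapping operands fuse into one piece — 1 connected region; (rotated 80° about Z; rotation is an isometry so areas/perimeters/island counts are preserved). The result has 1 disconnected region.

1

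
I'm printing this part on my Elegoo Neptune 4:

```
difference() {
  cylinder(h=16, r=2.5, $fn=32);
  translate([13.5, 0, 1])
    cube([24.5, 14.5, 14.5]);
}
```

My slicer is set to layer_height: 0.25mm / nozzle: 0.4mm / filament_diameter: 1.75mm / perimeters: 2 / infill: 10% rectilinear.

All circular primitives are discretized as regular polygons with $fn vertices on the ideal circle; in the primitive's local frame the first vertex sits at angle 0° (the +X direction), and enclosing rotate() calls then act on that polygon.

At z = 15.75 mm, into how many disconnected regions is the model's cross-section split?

At z = 15.75 mm: the r=2.5 cylinder gives a regular 32-gon of circumradius 2.5 (constant along its height); the cube at (13.5, 0) is not intersected at this z (z outside [1, 15.5]); Subtracting the remaining from the first: none of the subtracted shapes is present at this height, so the r=2.5 cylinder is unchanged — 1 connected region. The result has 1 disconnected region.

1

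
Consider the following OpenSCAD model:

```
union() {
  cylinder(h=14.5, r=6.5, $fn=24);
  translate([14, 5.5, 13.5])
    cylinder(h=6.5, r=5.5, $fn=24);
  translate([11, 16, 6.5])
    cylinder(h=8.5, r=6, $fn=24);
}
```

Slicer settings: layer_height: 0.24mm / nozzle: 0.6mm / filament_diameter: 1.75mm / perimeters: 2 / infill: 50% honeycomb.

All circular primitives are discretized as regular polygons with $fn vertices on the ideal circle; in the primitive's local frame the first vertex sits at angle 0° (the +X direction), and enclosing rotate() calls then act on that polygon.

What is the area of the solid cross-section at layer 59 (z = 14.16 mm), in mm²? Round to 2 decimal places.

335.80 mm²

At z = 14.16 mm: the cylinder: section is a regular 24-gon, circumradius r=6.5 (area = (24/2)·6.500²·sin(360°/24) = 131.22 mm²); the r=5.5 cylinder at (14, 5.5) contributes a regular 24-gon of circumradius 5.5 (area = (24/2)·5.500²·sin(360°/24) = 93.95 mm²); the cylinder at (11, 16): section is a regular 24-gon, circumradius r=6 (area = (24/2)·6.000²·sin(360°/24) = 111.81 mm²); Combining (union): the regions partially overlap — summed areas 336.98 mm² minus the doubly-counted overlap 1.18 mm² gives 335.80 mm² — area = 335.80 mm². Overall, the cross-section has 2 separate islands. Net area = 335.80 mm².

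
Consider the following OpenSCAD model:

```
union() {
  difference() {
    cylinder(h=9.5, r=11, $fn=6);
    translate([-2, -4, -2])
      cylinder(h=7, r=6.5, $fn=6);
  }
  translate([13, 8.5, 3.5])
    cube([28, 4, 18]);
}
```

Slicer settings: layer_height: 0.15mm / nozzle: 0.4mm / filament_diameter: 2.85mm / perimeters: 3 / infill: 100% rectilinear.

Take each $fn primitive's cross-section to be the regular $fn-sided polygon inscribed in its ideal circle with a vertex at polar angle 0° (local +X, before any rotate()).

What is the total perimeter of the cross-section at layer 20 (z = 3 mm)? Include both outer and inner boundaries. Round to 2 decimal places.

At z = 3 mm: the r=11 cylinder contributes a regular 6-gon of circumradius 11 (perimeter = 2·6·11.000·sin(180°/6) = 66.00 mm); the cylinder at (-2, -4): section is a regular 6-gon, circumradius r=6.5 (perimeter = 2·6·6.500·sin(180°/6) = 39.00 mm); Subtracting the remaining from the first: starting from the r=11 cylinder, the r=6.5 cylinder at (-2, -4) partially overlaps it — only the 109.09 mm² overlap (of its 109.77 mm²) is removed, clipping the outline — boundary = 91.64 mm; the cube at (13, 8.5) is not intersected at this z (z outside [3.5, 21.5]); Merging all regions: only the result so far is present, so the union is just that shape — boundary = 91.64 mm. Overall, the cross-section is a single solid region. Total boundary length (outer) = 91.64 mm.

91.64 mm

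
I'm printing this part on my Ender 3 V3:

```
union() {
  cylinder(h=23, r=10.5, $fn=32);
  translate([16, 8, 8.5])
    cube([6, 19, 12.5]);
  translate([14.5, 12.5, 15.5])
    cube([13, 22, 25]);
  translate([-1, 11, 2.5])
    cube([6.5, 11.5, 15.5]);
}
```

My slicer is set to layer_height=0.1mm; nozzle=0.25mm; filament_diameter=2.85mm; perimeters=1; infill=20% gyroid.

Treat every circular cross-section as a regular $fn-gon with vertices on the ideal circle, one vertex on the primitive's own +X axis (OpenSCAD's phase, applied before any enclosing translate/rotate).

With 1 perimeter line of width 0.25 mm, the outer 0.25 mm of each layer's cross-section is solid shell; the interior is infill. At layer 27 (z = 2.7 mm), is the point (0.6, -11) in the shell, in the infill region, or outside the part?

At z = 2.7 mm: the cylinder: section is a regular 32-gon, circumradius r=10.5; the cube at (16, 8) does not reach this height (z outside [8.5, 21]); the cube at (14.5, 12.5) is absent (z outside [15.5, 40.5]); the cube at (-1, 11) (footprint 6.5×11.5) is included at this height; Combining (union): the 2 present regions are separate (no shared area or edge), so areas and boundary lengths simply add and each stays a separate island — 2 connected regions. Overall, the cross-section has 2 separate islands. The nearest boundary edge runs (2.05, -10.30)→(-0.00, -10.50); distance from the point to it = 0.56 mm. The point is not inside any of the regions above, so it lies outside the cross-section (0.56 mm from the nearest boundary).

outside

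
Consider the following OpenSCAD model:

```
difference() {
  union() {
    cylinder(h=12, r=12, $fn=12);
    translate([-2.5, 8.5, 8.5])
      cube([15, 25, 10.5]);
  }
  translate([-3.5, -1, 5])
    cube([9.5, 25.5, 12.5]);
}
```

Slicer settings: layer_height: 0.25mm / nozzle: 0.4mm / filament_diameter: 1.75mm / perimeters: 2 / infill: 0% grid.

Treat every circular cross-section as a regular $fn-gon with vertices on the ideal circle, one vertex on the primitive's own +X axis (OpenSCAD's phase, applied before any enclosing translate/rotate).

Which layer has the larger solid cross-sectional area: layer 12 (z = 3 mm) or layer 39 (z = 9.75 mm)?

layer 39 (z = 9.75 mm)

Layer 12 (z = 3): the r=12 cylinder contributes a regular 12-gon of circumradius 12 (area = (12/2)·12.000²·sin(360°/12) = 432.00 mm²); the cube at (-2.5, 8.5) does not reach this height (z outside [8.5, 19]); Merging all regions: only the r=12 cylinder is present, so the union is just that shape — area = 432.00 mm²; the cube at (-3.5, -1) is not intersected at this z (z outside [5, 17.5]); Subtracting the remaining from the first: none of the subtracted shapes is present at this height, so the result so far is unchanged — area = 432.00 mm². So its area = 432.00 mm². Layer 39 (z = 9.75): the r=12 cylinder gives a regular 12-gon of circumradius 12 (constant along its height) (area = (12/2)·12.000²·sin(360°/12) = 432.00 mm²); the cube at (-2.5, 8.5) is present — its section is the full 15×25 rectangle (area 375.00 mm²); Combining (union): the regions partially overlap — summed areas 807.00 mm² minus the doubly-counted overlap 25.88 mm² gives 781.12 mm² — area = 781.12 mm²; the cube at (-3.5, -1) (footprint 9.5×25.5) is included at this height (area 242.25 mm²); Taking the first minus the rest: starting from that combined region (781.12 mm²), the 9.5×25.5 cube at (-3.5, -1) partially overlaps it — only the 228.95 mm² overlap (of its 242.25 mm²) is removed, clipping the outline — area = 552.17 mm². So its area = 552.17 mm². Layer 39 is larger (552.17 vs 432.00 mm²).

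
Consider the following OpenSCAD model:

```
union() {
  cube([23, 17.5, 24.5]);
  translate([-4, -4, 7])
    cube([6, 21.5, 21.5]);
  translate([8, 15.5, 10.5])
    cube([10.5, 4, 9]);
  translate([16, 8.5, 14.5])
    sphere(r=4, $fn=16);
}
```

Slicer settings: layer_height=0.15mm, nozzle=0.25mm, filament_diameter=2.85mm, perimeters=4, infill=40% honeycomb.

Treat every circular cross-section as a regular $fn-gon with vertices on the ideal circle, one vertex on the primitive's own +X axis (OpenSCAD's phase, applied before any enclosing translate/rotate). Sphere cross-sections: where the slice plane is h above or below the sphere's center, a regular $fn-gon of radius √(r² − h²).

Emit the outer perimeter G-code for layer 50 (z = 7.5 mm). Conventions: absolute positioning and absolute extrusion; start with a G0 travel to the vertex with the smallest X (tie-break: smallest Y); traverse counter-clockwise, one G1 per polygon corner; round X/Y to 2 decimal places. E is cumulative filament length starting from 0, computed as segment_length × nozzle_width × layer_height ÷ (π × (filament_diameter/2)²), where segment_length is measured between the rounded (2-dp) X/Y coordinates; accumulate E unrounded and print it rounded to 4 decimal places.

G0 X-4.00 Y-4.00 Z7.50
G1 X2.00 Y-4.00 E0.0353
G1 X2.00 Y0.00 E0.0588
G1 X23.00 Y0.00 E0.1822
G1 X23.00 Y17.50 E0.2851
G1 X-4.00 Y17.50 E0.4438
G1 X-4.00 Y-4.00 E0.5702

At z = 7.5 mm: the 23×17.5 cube contributes its full rectangle; the cube at (-4, -4) (footprint 6×21.5) is included at this height; the cube at (8, 15.5) is not intersected at this z (z outside [10.5, 19.5]); the sphere at (16, 8.5) is absent (|z−center|=7.000 > r=4); Combining (union): the regions partially overlap (shared area 35.00 mm²), so overlapping operands fuse into one piece — 1 connected region. The outline is a single polygon with 6 vertices. Extrusion per mm of travel: 0.25 × 0.15 / (π × 1.425²) = 0.005878. Accumulating E over each segment gives final E = 0.5702.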